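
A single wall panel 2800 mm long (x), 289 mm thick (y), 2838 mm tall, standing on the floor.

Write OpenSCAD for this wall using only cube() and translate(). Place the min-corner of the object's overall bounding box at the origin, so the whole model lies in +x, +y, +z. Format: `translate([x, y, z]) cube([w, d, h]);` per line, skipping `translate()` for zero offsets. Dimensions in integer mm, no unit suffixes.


cube([2800, 289, 2838]);


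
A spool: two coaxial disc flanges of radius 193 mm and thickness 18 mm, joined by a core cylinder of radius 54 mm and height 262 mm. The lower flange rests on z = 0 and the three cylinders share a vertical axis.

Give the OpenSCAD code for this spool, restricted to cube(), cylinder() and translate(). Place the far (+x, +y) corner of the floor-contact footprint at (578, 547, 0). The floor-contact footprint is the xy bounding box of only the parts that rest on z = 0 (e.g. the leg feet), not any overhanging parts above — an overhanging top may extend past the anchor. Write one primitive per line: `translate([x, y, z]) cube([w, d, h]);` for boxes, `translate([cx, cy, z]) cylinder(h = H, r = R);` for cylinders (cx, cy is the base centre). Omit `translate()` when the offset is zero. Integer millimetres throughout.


translate([385, 354, 0]) cylinder(h = 18, r = 193);
translate([385, 354, 18]) cylinder(h = 262, r = 54);
translate([385, 354, 280]) cylinder(h = 18, r = 193);


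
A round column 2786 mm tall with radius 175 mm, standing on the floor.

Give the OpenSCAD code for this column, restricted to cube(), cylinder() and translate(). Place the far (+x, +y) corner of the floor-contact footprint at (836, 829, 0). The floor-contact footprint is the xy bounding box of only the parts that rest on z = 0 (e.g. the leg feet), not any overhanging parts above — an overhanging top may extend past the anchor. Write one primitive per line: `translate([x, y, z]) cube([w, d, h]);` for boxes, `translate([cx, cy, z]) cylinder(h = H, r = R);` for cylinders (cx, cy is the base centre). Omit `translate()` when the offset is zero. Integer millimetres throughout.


translate([661, 654, 0]) cylinder(h = 2786, r = 175);


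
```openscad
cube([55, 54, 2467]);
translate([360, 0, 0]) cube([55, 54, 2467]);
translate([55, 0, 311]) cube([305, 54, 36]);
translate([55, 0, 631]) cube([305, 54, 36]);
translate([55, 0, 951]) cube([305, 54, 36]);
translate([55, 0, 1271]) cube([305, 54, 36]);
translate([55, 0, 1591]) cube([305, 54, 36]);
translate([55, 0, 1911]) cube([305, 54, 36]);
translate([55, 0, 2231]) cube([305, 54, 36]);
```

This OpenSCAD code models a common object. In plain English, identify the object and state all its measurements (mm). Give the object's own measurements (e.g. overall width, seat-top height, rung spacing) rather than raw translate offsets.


A straight ladder. Two 55×54 mm vertical rails, 2467 mm tall, stand 415 mm apart (outside-to-outside) with their front faces coplanar on the −y side. 7 rungs, each 54 mm deep and 36 mm tall, span between the inner faces of the rails, front faces flush with the rails. The lowest rung's underside is at z = 311 mm and rungs are spaced 320 mm apart (underside to underside).


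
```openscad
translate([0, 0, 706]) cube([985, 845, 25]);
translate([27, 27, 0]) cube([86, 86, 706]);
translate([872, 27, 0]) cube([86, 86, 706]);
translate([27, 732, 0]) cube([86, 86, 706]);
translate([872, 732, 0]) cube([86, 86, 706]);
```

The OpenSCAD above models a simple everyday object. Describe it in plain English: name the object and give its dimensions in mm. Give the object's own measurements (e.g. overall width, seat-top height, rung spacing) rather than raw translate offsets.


A table: top 985 mm (x) × 845 mm (y), 25 mm thick, upper face at z = 731 mm, on four 86×86 mm square legs, each inset 27 mm from the nearest pair of top edges from z = 0 to the bottom of the top.


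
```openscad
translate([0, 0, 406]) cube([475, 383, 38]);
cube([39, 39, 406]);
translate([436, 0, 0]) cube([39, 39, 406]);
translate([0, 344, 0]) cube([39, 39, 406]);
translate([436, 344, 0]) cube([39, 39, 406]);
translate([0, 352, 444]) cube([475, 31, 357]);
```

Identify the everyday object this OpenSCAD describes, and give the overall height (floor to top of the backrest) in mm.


A chair. The overall height is 801 mm.

A slab on four corner posts with a tall panel at the back — a chair. The seat slab sits at z = 406 with thickness 38, and the 357 mm backrest starts at the seat top, so the overall height is 406 + 38 + 357 = 801 mm.


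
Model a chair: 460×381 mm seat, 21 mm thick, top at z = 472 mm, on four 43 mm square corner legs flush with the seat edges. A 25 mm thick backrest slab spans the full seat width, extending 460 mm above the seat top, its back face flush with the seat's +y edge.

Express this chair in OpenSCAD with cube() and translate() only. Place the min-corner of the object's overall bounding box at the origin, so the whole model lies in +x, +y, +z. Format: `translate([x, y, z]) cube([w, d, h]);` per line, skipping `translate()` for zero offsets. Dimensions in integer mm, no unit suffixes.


translate([0, 0, 451]) cube([460, 381, 21]);
cube([43, 43, 451]);
translate([417, 0, 0]) cube([43, 43, 451]);
translate([0, 338, 0]) cube([43, 43, 451]);
translate([417, 338, 0]) cube([43, 43, 451]);
translate([0, 356, 472]) cube([460, 25, 460]);


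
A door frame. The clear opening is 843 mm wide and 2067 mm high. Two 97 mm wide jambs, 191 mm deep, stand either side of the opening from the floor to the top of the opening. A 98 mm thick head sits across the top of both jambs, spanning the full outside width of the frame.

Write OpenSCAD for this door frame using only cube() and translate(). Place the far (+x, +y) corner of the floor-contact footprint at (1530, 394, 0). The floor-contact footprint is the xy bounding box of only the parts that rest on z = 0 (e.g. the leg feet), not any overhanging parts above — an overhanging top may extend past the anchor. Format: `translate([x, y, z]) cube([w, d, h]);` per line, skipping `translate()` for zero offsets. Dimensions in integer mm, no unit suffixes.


translate([493, 203, 0]) cube([97, 191, 2067]);
translate([1433, 203, 0]) cube([97, 191, 2067]);
translate([493, 203, 2067]) cube([1037, 191, 98]);


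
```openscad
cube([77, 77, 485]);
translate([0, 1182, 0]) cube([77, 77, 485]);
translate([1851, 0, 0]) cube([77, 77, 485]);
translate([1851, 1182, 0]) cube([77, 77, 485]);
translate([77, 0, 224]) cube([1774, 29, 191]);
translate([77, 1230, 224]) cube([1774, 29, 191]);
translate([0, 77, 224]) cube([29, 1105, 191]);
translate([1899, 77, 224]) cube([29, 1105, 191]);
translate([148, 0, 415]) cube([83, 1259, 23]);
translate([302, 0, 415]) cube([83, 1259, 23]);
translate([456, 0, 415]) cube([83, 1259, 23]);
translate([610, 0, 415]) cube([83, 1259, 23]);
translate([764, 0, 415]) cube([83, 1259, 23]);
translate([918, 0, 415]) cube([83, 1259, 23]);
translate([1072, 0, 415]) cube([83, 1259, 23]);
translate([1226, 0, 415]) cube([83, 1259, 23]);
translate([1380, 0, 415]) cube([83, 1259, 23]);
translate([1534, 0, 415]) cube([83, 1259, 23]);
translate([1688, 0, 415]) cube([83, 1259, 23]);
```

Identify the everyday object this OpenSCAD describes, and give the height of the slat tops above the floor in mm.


A bed frame. The slat-top height is 438 mm.

Four posts, four rails, and a row of slats — a bed frame. Slats sit on the rails at z = 224 + 191 = 415; with slat thickness 23, the top is 438 mm.


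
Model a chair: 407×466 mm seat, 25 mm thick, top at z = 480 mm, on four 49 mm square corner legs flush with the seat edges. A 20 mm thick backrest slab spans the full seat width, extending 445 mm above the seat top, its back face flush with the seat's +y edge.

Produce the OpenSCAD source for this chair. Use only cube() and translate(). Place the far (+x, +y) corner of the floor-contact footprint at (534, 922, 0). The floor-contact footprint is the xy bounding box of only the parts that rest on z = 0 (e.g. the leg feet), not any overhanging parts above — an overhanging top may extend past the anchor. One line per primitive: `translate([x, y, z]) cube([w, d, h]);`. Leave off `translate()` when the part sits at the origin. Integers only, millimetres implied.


translate([127, 456, 455]) cube([407, 466, 25]);
translate([127, 456, 0]) cube([49, 49, 455]);
translate([485, 456, 0]) cube([49, 49, 455]);
translate([127, 873, 0]) cube([49, 49, 455]);
translate([485, 873, 0]) cube([49, 49, 455]);
translate([127, 902, 480]) cube([407, 20, 445]);


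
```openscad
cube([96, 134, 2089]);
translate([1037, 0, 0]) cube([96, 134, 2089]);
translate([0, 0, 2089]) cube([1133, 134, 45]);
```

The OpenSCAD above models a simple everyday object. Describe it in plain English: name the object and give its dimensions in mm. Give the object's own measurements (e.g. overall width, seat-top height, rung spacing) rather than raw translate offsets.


A door frame. The clear opening is 941 mm wide and 2089 mm high. Two 96 mm wide jambs, 134 mm deep, stand either side of the opening from the floor to the top of the opening. A 45 mm thick head sits across the top of both jambs, spanning the full outside width of the frame.


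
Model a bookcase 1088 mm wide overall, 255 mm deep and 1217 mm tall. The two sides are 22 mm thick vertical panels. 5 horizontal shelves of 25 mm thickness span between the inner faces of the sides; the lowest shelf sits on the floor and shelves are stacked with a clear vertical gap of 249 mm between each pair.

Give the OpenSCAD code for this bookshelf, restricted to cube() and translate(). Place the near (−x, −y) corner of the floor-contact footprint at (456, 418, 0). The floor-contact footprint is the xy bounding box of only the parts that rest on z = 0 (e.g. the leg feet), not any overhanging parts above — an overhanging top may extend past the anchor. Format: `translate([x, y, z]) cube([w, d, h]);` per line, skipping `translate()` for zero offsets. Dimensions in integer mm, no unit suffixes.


translate([456, 418, 0]) cube([22, 255, 1217]);
translate([1522, 418, 0]) cube([22, 255, 1217]);
translate([478, 418, 0]) cube([1044, 255, 25]);
translate([478, 418, 274]) cube([1044, 255, 25]);
translate([478, 418, 548]) cube([1044, 255, 25]);
translate([478, 418, 822]) cube([1044, 255, 25]);
translate([478, 418, 1096]) cube([1044, 255, 25]);


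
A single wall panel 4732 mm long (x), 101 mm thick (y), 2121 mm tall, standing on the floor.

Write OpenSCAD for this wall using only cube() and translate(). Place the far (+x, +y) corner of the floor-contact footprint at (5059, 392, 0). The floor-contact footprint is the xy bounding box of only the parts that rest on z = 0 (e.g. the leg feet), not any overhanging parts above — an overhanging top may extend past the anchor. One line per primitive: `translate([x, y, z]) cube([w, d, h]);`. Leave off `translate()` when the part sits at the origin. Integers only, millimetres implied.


translate([327, 291, 0]) cube([4732, 101, 2121]);


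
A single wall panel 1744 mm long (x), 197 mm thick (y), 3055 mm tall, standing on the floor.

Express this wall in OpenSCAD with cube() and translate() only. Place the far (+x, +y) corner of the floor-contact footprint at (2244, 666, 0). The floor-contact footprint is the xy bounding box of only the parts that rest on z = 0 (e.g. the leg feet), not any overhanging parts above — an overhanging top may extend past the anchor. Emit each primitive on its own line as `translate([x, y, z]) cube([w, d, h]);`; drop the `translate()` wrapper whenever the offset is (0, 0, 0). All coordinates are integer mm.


translate([500, 469, 0]) cube([1744, 197, 3055]);


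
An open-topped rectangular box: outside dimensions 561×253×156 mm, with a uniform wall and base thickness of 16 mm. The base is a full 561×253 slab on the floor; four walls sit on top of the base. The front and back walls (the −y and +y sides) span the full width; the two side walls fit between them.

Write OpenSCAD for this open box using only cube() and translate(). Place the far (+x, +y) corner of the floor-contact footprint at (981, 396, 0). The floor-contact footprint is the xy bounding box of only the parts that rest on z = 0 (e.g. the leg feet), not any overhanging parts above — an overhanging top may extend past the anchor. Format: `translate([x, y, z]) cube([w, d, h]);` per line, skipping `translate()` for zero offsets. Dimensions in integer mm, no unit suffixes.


translate([420, 143, 0]) cube([561, 253, 16]);
translate([420, 143, 16]) cube([561, 16, 140]);
translate([420, 380, 16]) cube([561, 16, 140]);
translate([420, 159, 16]) cube([16, 221, 140]);
translate([965, 159, 16]) cube([16, 221, 140]);


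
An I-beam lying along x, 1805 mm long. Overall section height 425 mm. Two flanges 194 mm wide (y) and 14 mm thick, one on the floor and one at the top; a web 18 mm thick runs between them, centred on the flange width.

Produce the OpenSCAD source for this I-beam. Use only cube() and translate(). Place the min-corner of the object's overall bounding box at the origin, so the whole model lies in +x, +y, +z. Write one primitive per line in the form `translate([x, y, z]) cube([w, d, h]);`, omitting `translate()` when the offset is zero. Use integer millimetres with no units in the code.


cube([1805, 194, 14]);
translate([0, 88, 14]) cube([1805, 18, 397]);
translate([0, 0, 411]) cube([1805, 194, 14]);


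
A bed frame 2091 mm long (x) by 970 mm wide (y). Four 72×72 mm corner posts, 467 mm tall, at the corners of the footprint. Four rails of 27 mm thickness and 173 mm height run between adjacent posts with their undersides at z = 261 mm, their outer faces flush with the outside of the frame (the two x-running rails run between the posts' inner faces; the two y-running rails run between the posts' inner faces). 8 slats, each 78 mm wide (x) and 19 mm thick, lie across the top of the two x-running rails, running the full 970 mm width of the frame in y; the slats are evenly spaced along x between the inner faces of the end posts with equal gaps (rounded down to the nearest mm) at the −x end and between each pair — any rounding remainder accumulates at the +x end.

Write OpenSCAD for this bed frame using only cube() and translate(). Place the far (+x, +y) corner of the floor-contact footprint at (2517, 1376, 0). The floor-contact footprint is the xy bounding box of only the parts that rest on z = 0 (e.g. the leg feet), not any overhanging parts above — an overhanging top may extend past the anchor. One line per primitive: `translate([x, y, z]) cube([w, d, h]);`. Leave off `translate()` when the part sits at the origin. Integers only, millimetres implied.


translate([426, 406, 0]) cube([72, 72, 467]);
translate([426, 1304, 0]) cube([72, 72, 467]);
translate([2445, 406, 0]) cube([72, 72, 467]);
translate([2445, 1304, 0]) cube([72, 72, 467]);
translate([498, 406, 261]) cube([1947, 27, 173]);
translate([498, 1349, 261]) cube([1947, 27, 173]);
translate([426, 478, 261]) cube([27, 826, 173]);
translate([2490, 478, 261]) cube([27, 826, 173]);
translate([645, 406, 434]) cube([78, 970, 19]);
translate([870, 406, 434]) cube([78, 970, 19]);
translate([1095, 406, 434]) cube([78, 970, 19]);
translate([1320, 406, 434]) cube([78, 970, 19]);
translate([1545, 406, 434]) cube([78, 970, 19]);
translate([1770, 406, 434]) cube([78, 970, 19]);
translate([1995, 406, 434]) cube([78, 970, 19]);
translate([2220, 406, 434]) cube([78, 970, 19]);


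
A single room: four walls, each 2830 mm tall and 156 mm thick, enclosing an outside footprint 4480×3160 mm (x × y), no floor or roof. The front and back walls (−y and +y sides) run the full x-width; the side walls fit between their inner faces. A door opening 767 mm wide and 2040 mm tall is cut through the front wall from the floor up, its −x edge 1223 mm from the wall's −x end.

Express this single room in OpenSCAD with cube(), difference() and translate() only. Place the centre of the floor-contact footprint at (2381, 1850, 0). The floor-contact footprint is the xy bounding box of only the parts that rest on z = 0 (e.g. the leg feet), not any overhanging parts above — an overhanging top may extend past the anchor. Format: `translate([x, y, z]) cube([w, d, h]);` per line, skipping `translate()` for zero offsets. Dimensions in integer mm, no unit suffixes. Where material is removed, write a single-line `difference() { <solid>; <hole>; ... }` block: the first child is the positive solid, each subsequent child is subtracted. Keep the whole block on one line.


difference() { translate([141, 270, 0]) cube([4480, 156, 2830]); translate([1364, 270, 0]) cube([767, 156, 2040]); }
translate([141, 3274, 0]) cube([4480, 156, 2830]);
translate([141, 426, 0]) cube([156, 2848, 2830]);
translate([4465, 426, 0]) cube([156, 2848, 2830]);


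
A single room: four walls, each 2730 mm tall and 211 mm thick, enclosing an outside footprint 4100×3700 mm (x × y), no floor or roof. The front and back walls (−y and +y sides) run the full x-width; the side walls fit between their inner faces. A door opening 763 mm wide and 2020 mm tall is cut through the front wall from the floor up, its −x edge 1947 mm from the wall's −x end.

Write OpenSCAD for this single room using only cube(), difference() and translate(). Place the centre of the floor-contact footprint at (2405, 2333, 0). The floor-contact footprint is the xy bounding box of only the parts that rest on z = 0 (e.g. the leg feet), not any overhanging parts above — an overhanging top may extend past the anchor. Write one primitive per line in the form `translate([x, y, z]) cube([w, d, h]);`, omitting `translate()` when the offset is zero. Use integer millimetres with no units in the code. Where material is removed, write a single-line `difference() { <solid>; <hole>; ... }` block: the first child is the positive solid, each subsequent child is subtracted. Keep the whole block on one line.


difference() { translate([355, 483, 0]) cube([4100, 211, 2730]); translate([2302, 483, 0]) cube([763, 211, 2020]); }
translate([355, 3972, 0]) cube([4100, 211, 2730]);
translate([355, 694, 0]) cube([211, 3278, 2730]);
translate([4244, 694, 0]) cube([211, 3278, 2730]);


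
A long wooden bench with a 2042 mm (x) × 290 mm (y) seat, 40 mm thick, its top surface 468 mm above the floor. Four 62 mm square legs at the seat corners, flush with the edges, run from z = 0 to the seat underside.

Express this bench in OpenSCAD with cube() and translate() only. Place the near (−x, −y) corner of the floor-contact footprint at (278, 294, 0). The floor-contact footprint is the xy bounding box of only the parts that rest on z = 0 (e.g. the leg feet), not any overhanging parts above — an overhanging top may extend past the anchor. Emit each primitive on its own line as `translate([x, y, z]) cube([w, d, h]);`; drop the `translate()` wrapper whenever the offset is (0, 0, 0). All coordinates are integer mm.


// leg_h = 468 − 40 = 428
translate([278, 294, 428]) cube([2042, 290, 40]);
translate([278, 294, 0]) cube([62, 62, 428]);
translate([278, 522, 0]) cube([62, 62, 428]);
translate([2258, 294, 0]) cube([62, 62, 428]);
translate([2258, 522, 0]) cube([62, 62, 428]);


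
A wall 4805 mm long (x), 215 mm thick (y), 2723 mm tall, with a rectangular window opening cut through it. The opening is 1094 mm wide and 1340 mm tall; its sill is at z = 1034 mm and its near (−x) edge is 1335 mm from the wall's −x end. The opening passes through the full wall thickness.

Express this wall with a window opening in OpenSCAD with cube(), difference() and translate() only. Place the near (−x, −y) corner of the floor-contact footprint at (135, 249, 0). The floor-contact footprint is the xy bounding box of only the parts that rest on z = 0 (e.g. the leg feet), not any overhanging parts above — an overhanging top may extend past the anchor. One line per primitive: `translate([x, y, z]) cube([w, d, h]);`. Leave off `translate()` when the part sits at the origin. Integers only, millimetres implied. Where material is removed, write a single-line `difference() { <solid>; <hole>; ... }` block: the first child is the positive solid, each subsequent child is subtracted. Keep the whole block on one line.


difference() { translate([135, 249, 0]) cube([4805, 215, 2723]); translate([1470, 249, 1034]) cube([1094, 215, 1340]); }


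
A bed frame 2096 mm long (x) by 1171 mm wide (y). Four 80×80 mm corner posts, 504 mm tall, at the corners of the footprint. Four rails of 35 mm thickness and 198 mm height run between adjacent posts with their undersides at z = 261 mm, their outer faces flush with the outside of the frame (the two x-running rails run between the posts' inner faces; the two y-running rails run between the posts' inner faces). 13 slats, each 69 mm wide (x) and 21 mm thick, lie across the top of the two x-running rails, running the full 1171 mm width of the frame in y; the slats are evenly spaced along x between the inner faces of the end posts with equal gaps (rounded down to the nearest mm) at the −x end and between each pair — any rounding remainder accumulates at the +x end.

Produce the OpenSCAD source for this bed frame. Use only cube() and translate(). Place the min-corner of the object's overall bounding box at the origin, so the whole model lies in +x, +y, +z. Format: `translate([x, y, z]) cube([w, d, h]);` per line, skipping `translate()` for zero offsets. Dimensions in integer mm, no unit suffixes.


cube([80, 80, 504]);
translate([0, 1091, 0]) cube([80, 80, 504]);
translate([2016, 0, 0]) cube([80, 80, 504]);
translate([2016, 1091, 0]) cube([80, 80, 504]);
translate([80, 0, 261]) cube([1936, 35, 198]);
translate([80, 1136, 261]) cube([1936, 35, 198]);
translate([0, 80, 261]) cube([35, 1011, 198]);
translate([2061, 80, 261]) cube([35, 1011, 198]);
translate([154, 0, 459]) cube([69, 1171, 21]);
translate([297, 0, 459]) cube([69, 1171, 21]);
translate([440, 0, 459]) cube([69, 1171, 21]);
translate([583, 0, 459]) cube([69, 1171, 21]);
translate([726, 0, 459]) cube([69, 1171, 21]);
translate([869, 0, 459]) cube([69, 1171, 21]);
translate([1012, 0, 459]) cube([69, 1171, 21]);
translate([1155, 0, 459]) cube([69, 1171, 21]);
translate([1298, 0, 459]) cube([69, 1171, 21]);
translate([1441, 0, 459]) cube([69, 1171, 21]);
translate([1584, 0, 459]) cube([69, 1171, 21]);
translate([1727, 0, 459]) cube([69, 1171, 21]);
translate([1870, 0, 459]) cube([69, 1171, 21]);


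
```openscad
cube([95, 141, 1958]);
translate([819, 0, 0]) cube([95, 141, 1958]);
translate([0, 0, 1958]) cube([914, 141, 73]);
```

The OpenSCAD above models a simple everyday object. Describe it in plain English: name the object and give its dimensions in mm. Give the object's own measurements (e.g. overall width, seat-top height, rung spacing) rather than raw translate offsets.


A door frame. The clear opening is 724 mm wide and 1958 mm high. Two 95 mm wide jambs, 141 mm deep, stand either side of the opening from the floor to the top of the opening. A 73 mm thick head sits across the top of both jambs, spanning the full outside width of the frame.


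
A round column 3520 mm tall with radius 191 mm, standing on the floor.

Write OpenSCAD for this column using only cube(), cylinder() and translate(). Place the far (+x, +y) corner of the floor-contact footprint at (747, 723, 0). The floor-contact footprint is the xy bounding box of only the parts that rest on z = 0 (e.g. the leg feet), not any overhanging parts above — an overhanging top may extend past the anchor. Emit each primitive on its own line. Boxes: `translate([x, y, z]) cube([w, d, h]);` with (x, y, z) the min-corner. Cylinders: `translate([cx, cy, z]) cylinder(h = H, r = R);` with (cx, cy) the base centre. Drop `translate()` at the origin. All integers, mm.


translate([556, 532, 0]) cylinder(h = 3520, r = 191);


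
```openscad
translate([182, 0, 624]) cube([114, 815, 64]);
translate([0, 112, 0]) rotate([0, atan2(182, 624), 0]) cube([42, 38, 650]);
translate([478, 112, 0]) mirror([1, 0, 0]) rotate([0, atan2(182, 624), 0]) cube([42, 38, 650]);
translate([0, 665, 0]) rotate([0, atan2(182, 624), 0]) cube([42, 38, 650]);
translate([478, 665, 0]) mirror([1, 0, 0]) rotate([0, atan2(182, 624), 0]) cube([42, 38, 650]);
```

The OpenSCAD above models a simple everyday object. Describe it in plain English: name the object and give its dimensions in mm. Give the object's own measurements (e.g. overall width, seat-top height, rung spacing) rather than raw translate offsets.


A sawhorse. A 114×815×64 mm beam (x, y, z) sits on two A-frame leg pairs. Each pair is two raked legs of 42×38 mm section (38 mm along y) splaying symmetrically in x. Each leg rises 624 mm vertically over 182 mm of horizontal reach and is 650 mm long along its own axis. Every leg's outer bottom edge rests on the floor and its outer top edge meets a bottom edge of the beam — the left legs (tilting toward +x) meet the beam's −x bottom edge, the right legs (their mirror images, tilting toward −x) meet its +x bottom edge — so the leg tops tuck under the beam, the beam's underside is 624 mm above the floor, and the feet are 478 mm apart outside-to-outside with the beam centred between them. The two leg pairs are set in 112 mm from either end of the beam.


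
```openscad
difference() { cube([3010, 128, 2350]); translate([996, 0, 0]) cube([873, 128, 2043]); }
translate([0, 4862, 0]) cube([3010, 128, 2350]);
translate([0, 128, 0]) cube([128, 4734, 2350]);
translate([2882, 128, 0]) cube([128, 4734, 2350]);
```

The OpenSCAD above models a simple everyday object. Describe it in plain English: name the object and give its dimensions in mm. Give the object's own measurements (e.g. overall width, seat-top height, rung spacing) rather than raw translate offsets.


A single room: four walls, each 2350 mm tall and 128 mm thick, enclosing an outside footprint 3010×4990 mm (x × y), no floor or roof. The front and back walls (−y and +y sides) run the full x-width; the side walls fit between their inner faces. A door opening 873 mm wide and 2043 mm tall is cut through the front wall from the floor up, its −x edge 996 mm from the wall's −x end.


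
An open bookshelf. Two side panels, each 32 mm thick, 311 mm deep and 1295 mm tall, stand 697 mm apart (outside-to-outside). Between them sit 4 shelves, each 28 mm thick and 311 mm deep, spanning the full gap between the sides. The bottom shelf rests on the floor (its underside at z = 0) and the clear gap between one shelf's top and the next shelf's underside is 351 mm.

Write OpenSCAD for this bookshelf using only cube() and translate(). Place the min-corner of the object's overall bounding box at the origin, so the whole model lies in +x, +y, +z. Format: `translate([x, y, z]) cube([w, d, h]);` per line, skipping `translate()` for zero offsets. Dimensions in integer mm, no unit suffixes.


cube([32, 311, 1295]);
translate([665, 0, 0]) cube([32, 311, 1295]);
translate([32, 0, 0]) cube([633, 311, 28]);
translate([32, 0, 379]) cube([633, 311, 28]);
translate([32, 0, 758]) cube([633, 311, 28]);
translate([32, 0, 1137]) cube([633, 311, 28]);


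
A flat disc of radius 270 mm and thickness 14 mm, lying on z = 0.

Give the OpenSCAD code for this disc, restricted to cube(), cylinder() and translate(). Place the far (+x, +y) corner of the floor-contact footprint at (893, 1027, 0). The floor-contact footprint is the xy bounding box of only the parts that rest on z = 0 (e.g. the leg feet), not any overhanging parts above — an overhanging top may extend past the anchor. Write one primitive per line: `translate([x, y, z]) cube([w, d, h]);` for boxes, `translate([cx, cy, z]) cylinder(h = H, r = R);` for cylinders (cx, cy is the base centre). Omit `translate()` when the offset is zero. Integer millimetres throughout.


translate([623, 757, 0]) cylinder(h = 14, r = 270);


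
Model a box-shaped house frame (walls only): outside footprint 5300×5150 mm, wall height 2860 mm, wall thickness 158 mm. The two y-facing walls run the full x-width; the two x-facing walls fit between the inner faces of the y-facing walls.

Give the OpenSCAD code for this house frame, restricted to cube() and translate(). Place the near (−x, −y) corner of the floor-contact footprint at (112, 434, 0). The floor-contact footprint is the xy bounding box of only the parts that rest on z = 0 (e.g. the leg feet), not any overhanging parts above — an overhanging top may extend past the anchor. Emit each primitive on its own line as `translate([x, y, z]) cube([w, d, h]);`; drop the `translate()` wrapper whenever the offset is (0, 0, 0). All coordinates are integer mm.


translate([112, 434, 0]) cube([5300, 158, 2860]);
translate([112, 5426, 0]) cube([5300, 158, 2860]);
translate([112, 592, 0]) cube([158, 4834, 2860]);
translate([5254, 592, 0]) cube([158, 4834, 2860]);


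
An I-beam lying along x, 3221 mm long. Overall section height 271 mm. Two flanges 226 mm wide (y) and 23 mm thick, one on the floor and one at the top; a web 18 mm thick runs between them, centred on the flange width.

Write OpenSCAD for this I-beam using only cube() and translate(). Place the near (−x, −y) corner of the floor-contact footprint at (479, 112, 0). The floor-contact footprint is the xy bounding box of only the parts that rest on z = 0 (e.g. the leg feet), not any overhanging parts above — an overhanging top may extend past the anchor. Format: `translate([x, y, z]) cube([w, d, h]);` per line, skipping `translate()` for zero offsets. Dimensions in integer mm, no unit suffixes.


translate([479, 112, 0]) cube([3221, 226, 23]);
translate([479, 216, 23]) cube([3221, 18, 225]);
translate([479, 112, 248]) cube([3221, 226, 23]);


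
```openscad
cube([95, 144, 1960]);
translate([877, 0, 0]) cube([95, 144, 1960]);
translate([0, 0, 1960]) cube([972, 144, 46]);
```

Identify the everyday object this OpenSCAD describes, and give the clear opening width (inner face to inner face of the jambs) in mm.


A door frame. The clear opening width is 782 mm.

Two 1960 mm tall posts with a header on top — a door frame. The left jamb is 95 mm wide at x = 0; the right jamb starts at x = 877. The clear opening is 877 − 95 = 782 mm.


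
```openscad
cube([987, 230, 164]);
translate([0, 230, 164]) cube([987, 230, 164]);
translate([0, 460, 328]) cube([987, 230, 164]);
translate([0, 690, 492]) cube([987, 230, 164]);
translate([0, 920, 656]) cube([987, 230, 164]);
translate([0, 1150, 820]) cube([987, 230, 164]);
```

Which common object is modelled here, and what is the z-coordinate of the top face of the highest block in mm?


A staircase. The total rise is 984 mm.

6 identical blocks, each offset up and back from the previous — a staircase. Each step is 164 mm tall and there are 6 of them, so the total rise is 6 × 164 = 984 mm.


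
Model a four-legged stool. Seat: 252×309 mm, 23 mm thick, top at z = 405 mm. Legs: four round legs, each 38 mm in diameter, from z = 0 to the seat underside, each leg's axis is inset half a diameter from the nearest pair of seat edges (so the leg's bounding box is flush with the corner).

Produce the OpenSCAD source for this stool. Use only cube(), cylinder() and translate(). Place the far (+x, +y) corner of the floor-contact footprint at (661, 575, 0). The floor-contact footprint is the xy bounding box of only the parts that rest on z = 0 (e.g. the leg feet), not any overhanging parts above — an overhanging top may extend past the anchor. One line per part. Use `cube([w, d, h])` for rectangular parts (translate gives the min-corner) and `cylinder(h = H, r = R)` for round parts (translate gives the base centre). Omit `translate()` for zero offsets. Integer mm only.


translate([409, 266, 382]) cube([252, 309, 23]);
translate([428, 285, 0]) cylinder(h = 382, r = 19);
translate([642, 285, 0]) cylinder(h = 382, r = 19);
translate([428, 556, 0]) cylinder(h = 382, r = 19);
translate([642, 556, 0]) cylinder(h = 382, r = 19);


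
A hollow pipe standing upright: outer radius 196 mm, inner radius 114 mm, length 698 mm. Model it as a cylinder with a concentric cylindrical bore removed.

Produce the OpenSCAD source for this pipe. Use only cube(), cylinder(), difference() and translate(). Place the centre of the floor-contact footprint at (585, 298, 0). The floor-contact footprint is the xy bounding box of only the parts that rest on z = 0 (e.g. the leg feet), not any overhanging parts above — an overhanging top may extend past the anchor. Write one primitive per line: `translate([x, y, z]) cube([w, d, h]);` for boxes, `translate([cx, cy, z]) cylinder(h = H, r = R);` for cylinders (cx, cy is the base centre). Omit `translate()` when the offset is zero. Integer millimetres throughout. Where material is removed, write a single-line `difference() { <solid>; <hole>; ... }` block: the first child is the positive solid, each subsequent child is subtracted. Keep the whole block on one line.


difference() { translate([585, 298, 0]) cylinder(h = 698, r = 196); translate([585, 298, 0]) cylinder(h = 698, r = 114); }


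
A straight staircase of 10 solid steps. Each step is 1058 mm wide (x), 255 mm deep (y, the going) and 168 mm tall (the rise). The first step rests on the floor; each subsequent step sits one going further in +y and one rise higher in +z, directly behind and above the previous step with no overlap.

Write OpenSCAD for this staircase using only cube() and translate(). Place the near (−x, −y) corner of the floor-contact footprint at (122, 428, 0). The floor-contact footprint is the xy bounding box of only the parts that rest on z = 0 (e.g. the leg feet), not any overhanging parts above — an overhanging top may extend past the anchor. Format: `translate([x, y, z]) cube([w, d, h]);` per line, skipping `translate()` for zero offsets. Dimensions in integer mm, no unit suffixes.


translate([122, 428, 0]) cube([1058, 255, 168]);
translate([122, 683, 168]) cube([1058, 255, 168]);
translate([122, 938, 336]) cube([1058, 255, 168]);
translate([122, 1193, 504]) cube([1058, 255, 168]);
translate([122, 1448, 672]) cube([1058, 255, 168]);
translate([122, 1703, 840]) cube([1058, 255, 168]);
translate([122, 1958, 1008]) cube([1058, 255, 168]);
translate([122, 2213, 1176]) cube([1058, 255, 168]);
translate([122, 2468, 1344]) cube([1058, 255, 168]);
translate([122, 2723, 1512]) cube([1058, 255, 168]);


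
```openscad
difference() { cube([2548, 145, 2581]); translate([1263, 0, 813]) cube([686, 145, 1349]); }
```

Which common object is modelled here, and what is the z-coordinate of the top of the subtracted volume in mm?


A wall with a window opening. The window head height is 2162 mm.

A wall with a rectangular opening subtracted — a window. Sill at z = 813, opening 1349 mm tall, so the head is at 813 + 1349 = 2162 mm.


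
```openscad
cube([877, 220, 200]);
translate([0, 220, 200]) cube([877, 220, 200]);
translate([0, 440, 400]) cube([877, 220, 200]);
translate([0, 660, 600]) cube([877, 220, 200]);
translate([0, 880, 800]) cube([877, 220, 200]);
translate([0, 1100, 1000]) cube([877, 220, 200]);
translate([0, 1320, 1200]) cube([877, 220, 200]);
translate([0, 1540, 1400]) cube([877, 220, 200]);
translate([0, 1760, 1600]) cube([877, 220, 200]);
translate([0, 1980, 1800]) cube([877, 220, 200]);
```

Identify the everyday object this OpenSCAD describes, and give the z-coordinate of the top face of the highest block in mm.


A staircase. The total rise is 2000 mm.

10 identical blocks, each offset up and back from the previous — a staircase. Each step is 200 mm tall and there are 10 of them, so the total rise is 10 × 200 = 2000 mm.


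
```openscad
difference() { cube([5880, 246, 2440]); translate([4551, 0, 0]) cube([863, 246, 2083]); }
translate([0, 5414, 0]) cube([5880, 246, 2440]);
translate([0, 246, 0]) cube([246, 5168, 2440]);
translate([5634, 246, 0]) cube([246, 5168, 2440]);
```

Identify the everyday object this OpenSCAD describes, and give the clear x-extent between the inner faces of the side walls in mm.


A single room. The interior width is 5388 mm.

Four walls enclosing a rectangle with a door in the front wall — a room. Outside width 5880 minus two 246 mm walls gives 5388 mm.


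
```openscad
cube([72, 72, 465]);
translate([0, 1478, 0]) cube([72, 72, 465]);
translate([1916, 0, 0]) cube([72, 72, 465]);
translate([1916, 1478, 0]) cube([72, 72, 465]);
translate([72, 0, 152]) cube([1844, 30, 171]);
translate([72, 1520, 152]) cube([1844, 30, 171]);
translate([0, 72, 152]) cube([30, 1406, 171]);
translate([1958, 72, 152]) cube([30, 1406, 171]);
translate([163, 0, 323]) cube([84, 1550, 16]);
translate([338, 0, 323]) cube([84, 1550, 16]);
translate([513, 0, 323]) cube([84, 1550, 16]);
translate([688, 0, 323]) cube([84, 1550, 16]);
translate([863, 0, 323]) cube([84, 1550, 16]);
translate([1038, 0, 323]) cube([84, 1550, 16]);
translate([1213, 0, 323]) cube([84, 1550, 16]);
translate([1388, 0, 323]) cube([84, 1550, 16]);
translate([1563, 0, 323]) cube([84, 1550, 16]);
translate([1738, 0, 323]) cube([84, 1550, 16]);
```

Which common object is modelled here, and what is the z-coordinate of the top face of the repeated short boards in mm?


A bed frame. The slat-top height is 339 mm.

Four posts, four rails, and a row of slats — a bed frame. Slats sit on the rails at z = 152 + 171 = 323; with slat thickness 16, the top is 339 mm.


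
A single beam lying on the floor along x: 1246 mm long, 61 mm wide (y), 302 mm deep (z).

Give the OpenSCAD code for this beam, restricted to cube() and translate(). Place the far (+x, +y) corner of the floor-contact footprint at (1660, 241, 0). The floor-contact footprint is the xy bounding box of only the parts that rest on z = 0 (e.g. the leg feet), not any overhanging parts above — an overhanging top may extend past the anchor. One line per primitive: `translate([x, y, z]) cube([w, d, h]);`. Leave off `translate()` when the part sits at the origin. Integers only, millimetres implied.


translate([414, 180, 0]) cube([1246, 61, 302]);


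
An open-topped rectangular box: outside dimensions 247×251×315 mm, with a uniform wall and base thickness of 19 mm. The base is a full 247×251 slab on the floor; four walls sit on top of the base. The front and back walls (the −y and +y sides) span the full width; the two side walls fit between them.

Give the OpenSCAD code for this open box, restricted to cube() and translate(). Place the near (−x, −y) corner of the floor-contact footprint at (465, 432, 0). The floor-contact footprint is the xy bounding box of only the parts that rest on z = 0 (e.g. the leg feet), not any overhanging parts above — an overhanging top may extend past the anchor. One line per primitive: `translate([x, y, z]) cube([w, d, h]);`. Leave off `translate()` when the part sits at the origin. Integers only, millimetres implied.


translate([465, 432, 0]) cube([247, 251, 19]);
translate([465, 432, 19]) cube([247, 19, 296]);
translate([465, 664, 19]) cube([247, 19, 296]);
translate([465, 451, 19]) cube([19, 213, 296]);
translate([693, 451, 19]) cube([19, 213, 296]);


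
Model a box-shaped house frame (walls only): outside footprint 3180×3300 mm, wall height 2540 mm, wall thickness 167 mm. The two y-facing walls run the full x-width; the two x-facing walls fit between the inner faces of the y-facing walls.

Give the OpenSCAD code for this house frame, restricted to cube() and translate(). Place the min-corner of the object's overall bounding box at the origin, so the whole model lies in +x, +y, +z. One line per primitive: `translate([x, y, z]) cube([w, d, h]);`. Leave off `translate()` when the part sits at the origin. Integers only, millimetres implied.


cube([3180, 167, 2540]);
translate([0, 3133, 0]) cube([3180, 167, 2540]);
translate([0, 167, 0]) cube([167, 2966, 2540]);
translate([3013, 167, 0]) cube([167, 2966, 2540]);


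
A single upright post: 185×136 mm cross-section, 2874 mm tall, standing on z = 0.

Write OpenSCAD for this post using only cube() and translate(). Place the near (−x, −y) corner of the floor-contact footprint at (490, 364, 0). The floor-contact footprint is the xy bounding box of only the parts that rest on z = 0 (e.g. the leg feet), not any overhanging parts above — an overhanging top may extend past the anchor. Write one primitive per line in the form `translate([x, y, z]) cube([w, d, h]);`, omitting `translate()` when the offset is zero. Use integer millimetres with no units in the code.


translate([490, 364, 0]) cube([185, 136, 2874]);
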